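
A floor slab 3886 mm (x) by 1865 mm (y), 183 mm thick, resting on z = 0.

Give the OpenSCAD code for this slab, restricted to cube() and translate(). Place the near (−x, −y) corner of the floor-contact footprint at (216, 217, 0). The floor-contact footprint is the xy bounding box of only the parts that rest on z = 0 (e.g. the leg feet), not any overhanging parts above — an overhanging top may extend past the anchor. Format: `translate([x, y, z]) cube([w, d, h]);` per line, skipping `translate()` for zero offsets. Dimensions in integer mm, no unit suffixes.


translate([216, 217, 0]) cube([3886, 1865, 183]);


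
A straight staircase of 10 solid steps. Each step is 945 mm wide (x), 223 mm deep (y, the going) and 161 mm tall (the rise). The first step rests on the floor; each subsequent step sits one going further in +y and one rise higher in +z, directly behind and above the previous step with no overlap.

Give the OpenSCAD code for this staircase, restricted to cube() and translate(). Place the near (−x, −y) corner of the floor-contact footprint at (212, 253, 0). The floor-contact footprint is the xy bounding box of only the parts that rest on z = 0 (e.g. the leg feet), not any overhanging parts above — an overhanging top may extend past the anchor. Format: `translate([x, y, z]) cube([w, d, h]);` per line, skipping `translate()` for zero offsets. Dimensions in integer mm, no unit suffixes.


translate([212, 253, 0]) cube([945, 223, 161]);
translate([212, 476, 161]) cube([945, 223, 161]);
translate([212, 699, 322]) cube([945, 223, 161]);
translate([212, 922, 483]) cube([945, 223, 161]);
translate([212, 1145, 644]) cube([945, 223, 161]);
translate([212, 1368, 805]) cube([945, 223, 161]);
translate([212, 1591, 966]) cube([945, 223, 161]);
translate([212, 1814, 1127]) cube([945, 223, 161]);
translate([212, 2037, 1288]) cube([945, 223, 161]);
translate([212, 2260, 1449]) cube([945, 223, 161]);


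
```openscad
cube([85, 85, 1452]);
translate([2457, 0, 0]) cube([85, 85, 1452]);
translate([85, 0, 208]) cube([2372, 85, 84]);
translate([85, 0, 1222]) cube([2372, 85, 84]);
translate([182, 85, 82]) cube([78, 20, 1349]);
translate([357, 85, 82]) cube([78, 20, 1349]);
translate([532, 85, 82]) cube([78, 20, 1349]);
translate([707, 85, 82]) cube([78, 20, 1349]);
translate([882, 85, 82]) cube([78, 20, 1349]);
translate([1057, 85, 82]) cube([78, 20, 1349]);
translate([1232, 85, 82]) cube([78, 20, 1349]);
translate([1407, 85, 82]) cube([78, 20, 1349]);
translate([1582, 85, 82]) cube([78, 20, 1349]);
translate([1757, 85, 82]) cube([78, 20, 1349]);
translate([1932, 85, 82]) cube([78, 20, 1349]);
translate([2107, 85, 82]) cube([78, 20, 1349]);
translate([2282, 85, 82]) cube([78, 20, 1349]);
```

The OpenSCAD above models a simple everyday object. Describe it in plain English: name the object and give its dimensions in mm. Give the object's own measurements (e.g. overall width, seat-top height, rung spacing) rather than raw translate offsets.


A fence section. Two 85×85 mm posts, 1452 mm tall, stand on the floor with a clear span of 2372 mm between their inner faces. Two horizontal rails of 85×84 mm section span the gap between the posts with their undersides at z = 208 mm and z = 1222 mm, flush with the posts' −y face. 13 pickets, each 78 mm wide, 20 mm thick and 1349 mm tall, are fixed to the +y face of the rails with their bottoms at z = 82 mm, spaced across the span with a 97 mm gap after the −x post and between neighbouring pickets and before the +x post.


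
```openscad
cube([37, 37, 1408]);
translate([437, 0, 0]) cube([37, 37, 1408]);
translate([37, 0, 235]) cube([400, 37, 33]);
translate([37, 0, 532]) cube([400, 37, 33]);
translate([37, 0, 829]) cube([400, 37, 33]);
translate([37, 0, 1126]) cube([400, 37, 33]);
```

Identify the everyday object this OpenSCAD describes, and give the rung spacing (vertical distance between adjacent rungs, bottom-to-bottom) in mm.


A ladder. The rung spacing is 297 mm.

Two tall 37×37 posts with 4 short bars between them — a ladder. Adjacent rungs sit at z = 235 and z = 532, so the spacing is 532 − 235 = 297 mm.


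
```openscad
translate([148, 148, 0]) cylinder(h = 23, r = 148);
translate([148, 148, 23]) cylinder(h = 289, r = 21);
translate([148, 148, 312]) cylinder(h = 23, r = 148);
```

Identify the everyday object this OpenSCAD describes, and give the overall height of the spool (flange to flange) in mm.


A spool. The overall height is 335 mm.

Three coaxial cylinders, large–small–large — a spool. Two 23 mm flanges and a 289 mm core give 23 + 289 + 23 = 335 mm.


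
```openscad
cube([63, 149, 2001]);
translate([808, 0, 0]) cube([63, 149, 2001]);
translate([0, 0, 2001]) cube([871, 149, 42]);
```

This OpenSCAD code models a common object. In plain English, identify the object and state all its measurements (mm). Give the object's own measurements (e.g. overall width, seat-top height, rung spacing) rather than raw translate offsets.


A door frame. The clear opening is 745 mm wide and 2001 mm high. Two 63 mm wide jambs, 149 mm deep, stand either side of the opening from the floor to the top of the opening. A 42 mm thick head sits across the top of both jambs, spanning the full outside width of the frame.


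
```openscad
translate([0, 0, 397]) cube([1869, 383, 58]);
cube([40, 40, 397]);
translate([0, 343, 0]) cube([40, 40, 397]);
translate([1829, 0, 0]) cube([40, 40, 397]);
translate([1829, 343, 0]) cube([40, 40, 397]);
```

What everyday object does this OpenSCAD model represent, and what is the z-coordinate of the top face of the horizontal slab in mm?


A bench. The seat-top height is 455 mm.

A long slab on four corner posts — a bench. The slab sits at z = 397 with thickness 58, so the top is 397 + 58 = 455 mm.


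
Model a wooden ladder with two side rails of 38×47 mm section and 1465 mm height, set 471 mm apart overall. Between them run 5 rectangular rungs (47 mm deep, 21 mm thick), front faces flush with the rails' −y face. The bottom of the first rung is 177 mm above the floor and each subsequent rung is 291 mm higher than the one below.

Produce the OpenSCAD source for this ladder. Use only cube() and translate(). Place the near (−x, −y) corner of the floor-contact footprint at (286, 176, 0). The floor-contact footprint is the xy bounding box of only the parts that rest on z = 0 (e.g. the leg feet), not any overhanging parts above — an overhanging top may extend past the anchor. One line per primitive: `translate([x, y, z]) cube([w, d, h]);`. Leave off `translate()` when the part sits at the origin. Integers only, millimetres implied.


translate([286, 176, 0]) cube([38, 47, 1465]);
translate([719, 176, 0]) cube([38, 47, 1465]);
translate([324, 176, 177]) cube([395, 47, 21]);
translate([324, 176, 468]) cube([395, 47, 21]);
translate([324, 176, 759]) cube([395, 47, 21]);
translate([324, 176, 1050]) cube([395, 47, 21]);
translate([324, 176, 1341]) cube([395, 47, 21]);


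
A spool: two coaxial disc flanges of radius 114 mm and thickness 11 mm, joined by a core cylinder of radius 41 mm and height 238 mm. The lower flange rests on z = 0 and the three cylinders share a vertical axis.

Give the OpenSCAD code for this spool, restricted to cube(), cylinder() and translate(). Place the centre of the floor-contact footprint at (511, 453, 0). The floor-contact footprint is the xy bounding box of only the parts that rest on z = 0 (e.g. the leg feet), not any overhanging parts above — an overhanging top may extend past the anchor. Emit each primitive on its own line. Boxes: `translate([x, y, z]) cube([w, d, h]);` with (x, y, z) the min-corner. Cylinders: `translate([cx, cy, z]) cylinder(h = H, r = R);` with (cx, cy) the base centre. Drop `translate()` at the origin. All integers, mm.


translate([511, 453, 0]) cylinder(h = 11, r = 114);
translate([511, 453, 11]) cylinder(h = 238, r = 41);
translate([511, 453, 249]) cylinder(h = 11, r = 114);


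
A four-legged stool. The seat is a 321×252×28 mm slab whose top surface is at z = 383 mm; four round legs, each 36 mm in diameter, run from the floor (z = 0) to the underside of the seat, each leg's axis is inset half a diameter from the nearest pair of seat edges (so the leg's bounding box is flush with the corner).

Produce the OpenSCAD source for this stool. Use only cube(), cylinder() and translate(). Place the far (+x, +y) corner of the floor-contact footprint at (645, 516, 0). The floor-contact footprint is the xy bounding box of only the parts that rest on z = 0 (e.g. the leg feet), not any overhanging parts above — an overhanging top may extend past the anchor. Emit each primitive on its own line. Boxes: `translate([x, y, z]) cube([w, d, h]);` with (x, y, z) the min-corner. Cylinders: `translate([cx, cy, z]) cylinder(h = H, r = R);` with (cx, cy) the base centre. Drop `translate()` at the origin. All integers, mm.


translate([324, 264, 355]) cube([321, 252, 28]);
translate([342, 282, 0]) cylinder(h = 355, r = 18);
translate([627, 282, 0]) cylinder(h = 355, r = 18);
translate([342, 498, 0]) cylinder(h = 355, r = 18);
translate([627, 498, 0]) cylinder(h = 355, r = 18);


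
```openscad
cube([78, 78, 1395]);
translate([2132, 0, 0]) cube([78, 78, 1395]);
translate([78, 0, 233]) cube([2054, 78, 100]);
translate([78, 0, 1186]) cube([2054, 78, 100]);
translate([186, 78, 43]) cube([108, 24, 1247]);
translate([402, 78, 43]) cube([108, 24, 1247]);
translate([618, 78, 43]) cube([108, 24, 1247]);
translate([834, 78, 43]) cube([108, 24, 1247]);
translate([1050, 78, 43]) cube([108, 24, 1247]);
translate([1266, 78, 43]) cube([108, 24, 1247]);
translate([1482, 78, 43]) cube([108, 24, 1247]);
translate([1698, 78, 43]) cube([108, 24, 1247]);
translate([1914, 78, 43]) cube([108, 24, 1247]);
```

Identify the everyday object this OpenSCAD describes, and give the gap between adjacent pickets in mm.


A fence section. The picket gap is 108 mm.

Two posts, two rails, 9 pickets — a fence section. Span 2054 mm holds 9 pickets of 108 mm with 10 equal gaps: ⌊(2054 − 9·108) / 10⌋ = 108 mm.


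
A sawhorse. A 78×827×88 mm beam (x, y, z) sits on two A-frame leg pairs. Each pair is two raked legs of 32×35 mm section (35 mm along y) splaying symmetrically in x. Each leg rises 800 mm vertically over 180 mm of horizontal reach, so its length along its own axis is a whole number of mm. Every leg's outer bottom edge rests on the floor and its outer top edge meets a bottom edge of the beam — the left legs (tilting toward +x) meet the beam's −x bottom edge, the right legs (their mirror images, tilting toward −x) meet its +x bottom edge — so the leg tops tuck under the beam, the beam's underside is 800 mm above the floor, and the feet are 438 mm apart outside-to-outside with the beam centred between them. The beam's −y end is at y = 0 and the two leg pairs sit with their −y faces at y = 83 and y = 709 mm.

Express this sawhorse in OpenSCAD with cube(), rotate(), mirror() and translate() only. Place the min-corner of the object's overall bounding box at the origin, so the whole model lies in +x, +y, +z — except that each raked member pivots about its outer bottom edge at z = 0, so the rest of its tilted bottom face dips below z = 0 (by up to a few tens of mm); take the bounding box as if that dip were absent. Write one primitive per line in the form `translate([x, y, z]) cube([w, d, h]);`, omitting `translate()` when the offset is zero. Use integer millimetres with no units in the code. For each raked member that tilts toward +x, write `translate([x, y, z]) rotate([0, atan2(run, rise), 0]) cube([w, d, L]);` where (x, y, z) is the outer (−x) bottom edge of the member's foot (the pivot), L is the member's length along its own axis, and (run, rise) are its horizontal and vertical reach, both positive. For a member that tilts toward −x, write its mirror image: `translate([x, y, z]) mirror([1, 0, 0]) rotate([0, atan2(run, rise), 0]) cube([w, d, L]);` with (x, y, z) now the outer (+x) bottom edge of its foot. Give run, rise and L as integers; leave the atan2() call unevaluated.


translate([180, 0, 800]) cube([78, 827, 88]);
translate([0, 83, 0]) rotate([0, atan2(180, 800), 0]) cube([32, 35, 820]);
translate([438, 83, 0]) mirror([1, 0, 0]) rotate([0, atan2(180, 800), 0]) cube([32, 35, 820]);
translate([0, 709, 0]) rotate([0, atan2(180, 800), 0]) cube([32, 35, 820]);
translate([438, 709, 0]) mirror([1, 0, 0]) rotate([0, atan2(180, 800), 0]) cube([32, 35, 820]);


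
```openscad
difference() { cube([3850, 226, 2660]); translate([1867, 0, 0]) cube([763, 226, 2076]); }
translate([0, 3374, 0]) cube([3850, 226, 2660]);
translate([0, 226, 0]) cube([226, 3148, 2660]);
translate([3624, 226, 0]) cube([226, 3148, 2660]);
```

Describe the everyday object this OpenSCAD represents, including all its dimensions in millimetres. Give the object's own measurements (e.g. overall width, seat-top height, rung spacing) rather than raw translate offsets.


A single room: four walls, each 2660 mm tall and 226 mm thick, enclosing an outside footprint 3850×3600 mm (x × y), no floor or roof. The front and back walls (−y and +y sides) run the full x-width; the side walls fit between their inner faces. A door opening 763 mm wide and 2076 mm tall is cut through the front wall from the floor up, its −x edge 1867 mm from the wall's −x end.


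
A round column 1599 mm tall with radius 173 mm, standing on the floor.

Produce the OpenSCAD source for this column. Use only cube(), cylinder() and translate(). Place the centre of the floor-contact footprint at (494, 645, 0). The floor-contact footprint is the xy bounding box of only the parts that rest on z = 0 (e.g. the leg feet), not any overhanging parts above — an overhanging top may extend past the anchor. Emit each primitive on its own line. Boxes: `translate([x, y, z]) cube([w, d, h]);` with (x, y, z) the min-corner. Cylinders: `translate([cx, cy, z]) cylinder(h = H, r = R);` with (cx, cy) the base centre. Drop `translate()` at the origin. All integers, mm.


translate([494, 645, 0]) cylinder(h = 1599, r = 173);


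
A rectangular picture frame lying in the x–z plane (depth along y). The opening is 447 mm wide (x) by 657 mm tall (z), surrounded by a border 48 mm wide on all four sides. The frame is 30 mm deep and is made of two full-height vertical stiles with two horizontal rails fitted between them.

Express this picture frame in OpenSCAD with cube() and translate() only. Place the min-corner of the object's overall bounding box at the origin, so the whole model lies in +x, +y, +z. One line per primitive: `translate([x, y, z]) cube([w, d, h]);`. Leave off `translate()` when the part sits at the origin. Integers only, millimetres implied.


cube([48, 30, 753]);
translate([495, 0, 0]) cube([48, 30, 753]);
translate([48, 0, 0]) cube([447, 30, 48]);
translate([48, 0, 705]) cube([447, 30, 48]);


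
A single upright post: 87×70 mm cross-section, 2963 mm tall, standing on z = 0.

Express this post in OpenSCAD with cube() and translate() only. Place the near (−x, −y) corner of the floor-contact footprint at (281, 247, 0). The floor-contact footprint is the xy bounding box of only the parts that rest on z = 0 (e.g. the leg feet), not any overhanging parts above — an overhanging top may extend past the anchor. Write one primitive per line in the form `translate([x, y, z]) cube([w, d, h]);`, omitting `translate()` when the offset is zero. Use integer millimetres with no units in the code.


translate([281, 247, 0]) cube([87, 70, 2963]);


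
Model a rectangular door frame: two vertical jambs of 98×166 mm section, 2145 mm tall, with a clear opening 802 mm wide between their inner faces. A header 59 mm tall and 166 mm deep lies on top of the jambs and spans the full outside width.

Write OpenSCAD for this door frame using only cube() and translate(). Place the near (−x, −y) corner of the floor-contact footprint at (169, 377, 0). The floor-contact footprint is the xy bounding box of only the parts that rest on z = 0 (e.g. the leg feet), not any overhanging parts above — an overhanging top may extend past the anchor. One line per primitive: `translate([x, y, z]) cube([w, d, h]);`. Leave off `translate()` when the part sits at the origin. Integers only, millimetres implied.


translate([169, 377, 0]) cube([98, 166, 2145]);
translate([1069, 377, 0]) cube([98, 166, 2145]);
translate([169, 377, 2145]) cube([998, 166, 59]);


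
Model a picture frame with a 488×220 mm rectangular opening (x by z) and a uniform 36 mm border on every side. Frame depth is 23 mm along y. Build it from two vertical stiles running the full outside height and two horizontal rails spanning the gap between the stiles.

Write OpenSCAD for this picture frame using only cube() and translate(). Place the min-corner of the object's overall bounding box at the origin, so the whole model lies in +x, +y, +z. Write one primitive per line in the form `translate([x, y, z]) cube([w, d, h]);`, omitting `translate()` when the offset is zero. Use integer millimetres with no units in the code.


cube([36, 23, 292]);
translate([524, 0, 0]) cube([36, 23, 292]);
translate([36, 0, 0]) cube([488, 23, 36]);
translate([36, 0, 256]) cube([488, 23, 36]);


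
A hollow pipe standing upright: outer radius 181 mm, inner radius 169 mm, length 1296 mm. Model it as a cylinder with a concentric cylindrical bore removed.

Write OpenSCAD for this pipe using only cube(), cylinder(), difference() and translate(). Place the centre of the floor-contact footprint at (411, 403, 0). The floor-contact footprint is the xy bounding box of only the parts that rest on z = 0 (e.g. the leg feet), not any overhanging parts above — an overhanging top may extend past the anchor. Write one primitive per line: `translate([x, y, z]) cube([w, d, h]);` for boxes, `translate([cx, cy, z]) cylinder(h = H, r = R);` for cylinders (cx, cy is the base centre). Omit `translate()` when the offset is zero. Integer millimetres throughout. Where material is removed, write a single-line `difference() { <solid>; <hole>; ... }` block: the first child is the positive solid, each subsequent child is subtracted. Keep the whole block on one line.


difference() { translate([411, 403, 0]) cylinder(h = 1296, r = 181); translate([411, 403, 0]) cylinder(h = 1296, r = 169); }


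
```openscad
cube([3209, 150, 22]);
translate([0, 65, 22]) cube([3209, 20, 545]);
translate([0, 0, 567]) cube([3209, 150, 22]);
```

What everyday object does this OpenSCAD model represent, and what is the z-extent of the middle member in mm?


An I-beam. The web height is 545 mm.

Two wide flanges with a thin centred web — an I-beam. Overall 589 mm minus two 22 mm flanges gives a web of 589 − 2·22 = 545 mm.


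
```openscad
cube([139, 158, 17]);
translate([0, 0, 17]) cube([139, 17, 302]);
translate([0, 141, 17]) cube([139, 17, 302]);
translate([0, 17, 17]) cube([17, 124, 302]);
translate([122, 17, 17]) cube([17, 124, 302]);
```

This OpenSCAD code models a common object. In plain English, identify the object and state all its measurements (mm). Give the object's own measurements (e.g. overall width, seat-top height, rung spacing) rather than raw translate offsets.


An open-topped rectangular box: outside dimensions 139×158×319 mm, with a uniform wall and base thickness of 17 mm. The base is a full 139×158 slab on the floor; four walls sit on top of the base. The front and back walls (the −y and +y sides) span the full width; the two side walls fit between them.


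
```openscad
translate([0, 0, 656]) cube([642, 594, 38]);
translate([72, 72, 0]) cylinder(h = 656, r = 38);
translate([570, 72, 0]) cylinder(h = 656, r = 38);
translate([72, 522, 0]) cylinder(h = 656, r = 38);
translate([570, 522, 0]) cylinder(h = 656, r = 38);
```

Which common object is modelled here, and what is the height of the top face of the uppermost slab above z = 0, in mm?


A table. The table height is 694 mm.

A 642×594×38 slab sits at z = 656 on four Ø76 mm round legs — a table. The top surface is at 656 + 38 = 694 mm.


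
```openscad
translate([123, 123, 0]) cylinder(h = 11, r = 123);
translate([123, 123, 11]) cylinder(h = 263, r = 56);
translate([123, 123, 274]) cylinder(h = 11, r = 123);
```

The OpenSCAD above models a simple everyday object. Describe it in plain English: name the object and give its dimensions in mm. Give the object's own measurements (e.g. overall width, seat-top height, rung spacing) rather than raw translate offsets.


A spool: two coaxial disc flanges of radius 123 mm and thickness 11 mm, joined by a core cylinder of radius 56 mm and height 263 mm. The lower flange rests on z = 0 and the three cylinders share a vertical axis.


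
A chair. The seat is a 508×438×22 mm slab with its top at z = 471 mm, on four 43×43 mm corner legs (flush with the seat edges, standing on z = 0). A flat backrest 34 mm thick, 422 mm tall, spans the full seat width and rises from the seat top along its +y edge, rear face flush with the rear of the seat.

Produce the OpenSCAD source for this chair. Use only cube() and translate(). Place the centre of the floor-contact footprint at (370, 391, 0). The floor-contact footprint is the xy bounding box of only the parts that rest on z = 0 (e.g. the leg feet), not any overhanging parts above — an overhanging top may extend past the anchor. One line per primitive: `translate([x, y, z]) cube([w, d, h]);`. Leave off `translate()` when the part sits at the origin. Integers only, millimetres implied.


// leg_h = 471 - 22 = 449
translate([116, 172, 449]) cube([508, 438, 22]);
translate([116, 172, 0]) cube([43, 43, 449]);
translate([581, 172, 0]) cube([43, 43, 449]);
translate([116, 567, 0]) cube([43, 43, 449]);
translate([581, 567, 0]) cube([43, 43, 449]);
translate([116, 576, 471]) cube([508, 34, 422]);


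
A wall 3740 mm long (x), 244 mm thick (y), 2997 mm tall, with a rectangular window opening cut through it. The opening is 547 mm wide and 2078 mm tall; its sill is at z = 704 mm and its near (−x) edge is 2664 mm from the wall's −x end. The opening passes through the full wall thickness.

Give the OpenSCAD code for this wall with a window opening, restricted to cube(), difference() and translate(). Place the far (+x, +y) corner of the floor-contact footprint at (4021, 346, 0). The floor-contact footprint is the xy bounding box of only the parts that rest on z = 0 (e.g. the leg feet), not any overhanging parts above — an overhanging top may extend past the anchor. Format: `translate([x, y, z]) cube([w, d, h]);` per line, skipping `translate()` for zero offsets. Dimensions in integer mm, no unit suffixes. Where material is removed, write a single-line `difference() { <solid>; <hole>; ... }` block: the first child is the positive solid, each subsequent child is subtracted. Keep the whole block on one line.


difference() { translate([281, 102, 0]) cube([3740, 244, 2997]); translate([2945, 102, 704]) cube([547, 244, 2078]); }


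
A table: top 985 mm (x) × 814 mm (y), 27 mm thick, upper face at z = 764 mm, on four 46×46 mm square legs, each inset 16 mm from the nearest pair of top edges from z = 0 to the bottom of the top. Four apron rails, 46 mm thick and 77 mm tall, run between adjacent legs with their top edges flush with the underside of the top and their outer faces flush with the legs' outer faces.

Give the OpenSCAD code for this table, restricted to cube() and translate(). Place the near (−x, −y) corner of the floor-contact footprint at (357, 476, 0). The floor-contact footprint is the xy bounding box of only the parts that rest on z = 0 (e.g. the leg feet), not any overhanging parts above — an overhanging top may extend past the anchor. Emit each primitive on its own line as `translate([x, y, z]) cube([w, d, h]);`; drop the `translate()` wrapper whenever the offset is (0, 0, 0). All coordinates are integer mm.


translate([341, 460, 737]) cube([985, 814, 27]);
translate([357, 476, 0]) cube([46, 46, 737]);
translate([1264, 476, 0]) cube([46, 46, 737]);
translate([357, 1212, 0]) cube([46, 46, 737]);
translate([1264, 1212, 0]) cube([46, 46, 737]);
translate([403, 476, 660]) cube([861, 46, 77]);
translate([403, 1212, 660]) cube([861, 46, 77]);
translate([357, 522, 660]) cube([46, 690, 77]);
translate([1264, 522, 660]) cube([46, 690, 77]);


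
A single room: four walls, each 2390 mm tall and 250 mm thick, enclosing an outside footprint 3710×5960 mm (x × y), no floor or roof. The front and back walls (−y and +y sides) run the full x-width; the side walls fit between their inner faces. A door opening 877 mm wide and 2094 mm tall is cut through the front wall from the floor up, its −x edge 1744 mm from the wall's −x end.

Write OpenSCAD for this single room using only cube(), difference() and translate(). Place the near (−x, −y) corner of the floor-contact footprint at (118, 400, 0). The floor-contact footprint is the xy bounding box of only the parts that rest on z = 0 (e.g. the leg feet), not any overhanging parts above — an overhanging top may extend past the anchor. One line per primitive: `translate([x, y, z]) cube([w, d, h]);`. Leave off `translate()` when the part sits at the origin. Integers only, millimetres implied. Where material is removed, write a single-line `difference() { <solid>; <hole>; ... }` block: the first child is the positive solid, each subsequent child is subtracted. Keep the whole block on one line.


difference() { translate([118, 400, 0]) cube([3710, 250, 2390]); translate([1862, 400, 0]) cube([877, 250, 2094]); }
translate([118, 6110, 0]) cube([3710, 250, 2390]);
translate([118, 650, 0]) cube([250, 5460, 2390]);
translate([3578, 650, 0]) cube([250, 5460, 2390]);


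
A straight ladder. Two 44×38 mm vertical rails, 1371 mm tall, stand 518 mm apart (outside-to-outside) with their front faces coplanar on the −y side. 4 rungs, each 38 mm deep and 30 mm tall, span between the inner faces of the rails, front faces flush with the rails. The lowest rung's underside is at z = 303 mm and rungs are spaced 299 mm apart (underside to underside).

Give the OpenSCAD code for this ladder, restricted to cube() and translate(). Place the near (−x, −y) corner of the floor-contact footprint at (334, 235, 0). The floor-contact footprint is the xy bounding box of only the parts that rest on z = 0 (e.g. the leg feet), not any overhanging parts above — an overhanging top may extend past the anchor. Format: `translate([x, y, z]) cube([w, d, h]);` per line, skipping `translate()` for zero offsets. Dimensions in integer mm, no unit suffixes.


// rung span = 518 - 2*44 = 430
// rung[k] z = 303 + k*299
translate([334, 235, 0]) cube([44, 38, 1371]);
translate([808, 235, 0]) cube([44, 38, 1371]);
translate([378, 235, 303]) cube([430, 38, 30]);
translate([378, 235, 602]) cube([430, 38, 30]);
translate([378, 235, 901]) cube([430, 38, 30]);
translate([378, 235, 1200]) cube([430, 38, 30]);


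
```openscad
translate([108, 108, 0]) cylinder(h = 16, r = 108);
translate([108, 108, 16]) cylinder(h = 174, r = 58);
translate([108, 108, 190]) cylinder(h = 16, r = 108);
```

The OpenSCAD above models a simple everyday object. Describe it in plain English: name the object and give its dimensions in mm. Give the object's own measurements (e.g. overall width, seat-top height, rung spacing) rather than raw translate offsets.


A spool: two coaxial disc flanges of radius 108 mm and thickness 16 mm, joined by a core cylinder of radius 58 mm and height 174 mm. The lower flange rests on z = 0 and the three cylinders share a vertical axis.


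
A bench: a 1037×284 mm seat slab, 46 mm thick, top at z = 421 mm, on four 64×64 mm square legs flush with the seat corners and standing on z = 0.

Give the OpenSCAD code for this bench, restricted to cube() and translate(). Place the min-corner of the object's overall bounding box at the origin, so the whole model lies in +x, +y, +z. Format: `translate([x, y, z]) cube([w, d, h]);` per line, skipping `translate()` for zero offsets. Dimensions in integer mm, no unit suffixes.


translate([0, 0, 375]) cube([1037, 284, 46]);
cube([64, 64, 375]);
translate([0, 220, 0]) cube([64, 64, 375]);
translate([973, 0, 0]) cube([64, 64, 375]);
translate([973, 220, 0]) cube([64, 64, 375]);


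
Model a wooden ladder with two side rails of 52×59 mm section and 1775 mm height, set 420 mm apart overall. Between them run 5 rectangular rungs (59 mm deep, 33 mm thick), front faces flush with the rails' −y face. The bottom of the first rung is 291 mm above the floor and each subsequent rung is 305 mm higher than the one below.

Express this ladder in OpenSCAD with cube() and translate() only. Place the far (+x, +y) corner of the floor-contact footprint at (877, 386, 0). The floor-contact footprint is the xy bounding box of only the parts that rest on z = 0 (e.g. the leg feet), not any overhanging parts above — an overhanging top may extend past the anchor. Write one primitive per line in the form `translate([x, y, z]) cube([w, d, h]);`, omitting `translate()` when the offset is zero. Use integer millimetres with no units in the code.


translate([457, 327, 0]) cube([52, 59, 1775]);
translate([825, 327, 0]) cube([52, 59, 1775]);
translate([509, 327, 291]) cube([316, 59, 33]);
translate([509, 327, 596]) cube([316, 59, 33]);
translate([509, 327, 901]) cube([316, 59, 33]);
translate([509, 327, 1206]) cube([316, 59, 33]);
translate([509, 327, 1511]) cube([316, 59, 33]);


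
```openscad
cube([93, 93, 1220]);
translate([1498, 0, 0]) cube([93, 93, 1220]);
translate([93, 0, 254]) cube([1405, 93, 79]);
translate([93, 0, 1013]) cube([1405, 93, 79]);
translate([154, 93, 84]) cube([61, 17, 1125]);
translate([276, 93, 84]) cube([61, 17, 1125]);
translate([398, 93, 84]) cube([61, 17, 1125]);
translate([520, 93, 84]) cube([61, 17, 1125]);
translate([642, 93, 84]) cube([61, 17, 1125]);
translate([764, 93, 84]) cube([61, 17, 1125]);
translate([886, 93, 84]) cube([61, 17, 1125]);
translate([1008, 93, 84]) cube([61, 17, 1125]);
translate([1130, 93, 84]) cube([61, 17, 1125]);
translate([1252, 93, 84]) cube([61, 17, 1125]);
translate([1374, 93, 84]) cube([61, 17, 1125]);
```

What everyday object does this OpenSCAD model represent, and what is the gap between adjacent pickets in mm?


A fence section. The picket gap is 61 mm.

Two posts, two rails, 11 pickets — a fence section. Span 1405 mm holds 11 pickets of 61 mm with 12 equal gaps: ⌊(1405 − 11·61) / 12⌋ = 61 mm.


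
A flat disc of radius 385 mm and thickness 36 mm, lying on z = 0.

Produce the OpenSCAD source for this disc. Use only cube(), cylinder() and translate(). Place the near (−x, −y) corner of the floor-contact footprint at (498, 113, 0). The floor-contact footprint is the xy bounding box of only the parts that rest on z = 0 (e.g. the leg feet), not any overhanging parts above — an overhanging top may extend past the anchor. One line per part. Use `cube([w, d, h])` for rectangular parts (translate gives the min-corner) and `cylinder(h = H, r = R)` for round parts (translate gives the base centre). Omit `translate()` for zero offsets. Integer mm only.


translate([883, 498, 0]) cylinder(h = 36, r = 385);


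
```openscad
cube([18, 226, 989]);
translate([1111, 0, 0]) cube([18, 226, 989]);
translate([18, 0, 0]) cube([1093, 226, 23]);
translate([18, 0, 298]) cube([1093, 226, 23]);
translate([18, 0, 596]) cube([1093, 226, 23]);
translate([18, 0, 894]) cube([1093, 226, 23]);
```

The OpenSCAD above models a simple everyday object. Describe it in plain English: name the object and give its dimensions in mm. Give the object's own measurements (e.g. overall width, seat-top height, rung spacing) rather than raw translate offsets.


An open bookshelf. Two side panels, each 18 mm thick, 226 mm deep and 989 mm tall, stand 1129 mm apart (outside-to-outside). Between them sit 4 shelves, each 23 mm thick and 226 mm deep, spanning the full gap between the sides. The bottom shelf rests on the floor (its underside at z = 0) and the clear gap between one shelf's top and the next shelf's underside is 275 mm.


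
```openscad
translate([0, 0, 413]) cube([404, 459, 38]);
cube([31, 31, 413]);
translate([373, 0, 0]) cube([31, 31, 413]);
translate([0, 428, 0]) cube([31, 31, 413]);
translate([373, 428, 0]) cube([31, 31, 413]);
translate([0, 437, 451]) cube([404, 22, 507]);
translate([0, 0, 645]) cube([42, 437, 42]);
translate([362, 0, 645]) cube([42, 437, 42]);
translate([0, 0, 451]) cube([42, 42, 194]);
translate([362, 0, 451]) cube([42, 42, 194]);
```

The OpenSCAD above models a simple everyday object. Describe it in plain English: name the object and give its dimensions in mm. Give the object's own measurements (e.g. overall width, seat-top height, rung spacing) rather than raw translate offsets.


A chair. The seat is a 404×459×38 mm slab with its top at z = 451 mm, on four 31×31 mm corner legs (flush with the seat edges, standing on z = 0). A flat backrest 22 mm thick, 507 mm tall, spans the full seat width and rises from the seat top along its +y edge, rear face flush with the rear of the seat. Two armrests of 42×42 mm section run along each side from the seat's front edge to the front of the backrest, top faces 236 mm above the seat top and outer faces flush with the seat's x-edges; a 42×42 mm post under the front of each armrest stands on the seat at the front corner.


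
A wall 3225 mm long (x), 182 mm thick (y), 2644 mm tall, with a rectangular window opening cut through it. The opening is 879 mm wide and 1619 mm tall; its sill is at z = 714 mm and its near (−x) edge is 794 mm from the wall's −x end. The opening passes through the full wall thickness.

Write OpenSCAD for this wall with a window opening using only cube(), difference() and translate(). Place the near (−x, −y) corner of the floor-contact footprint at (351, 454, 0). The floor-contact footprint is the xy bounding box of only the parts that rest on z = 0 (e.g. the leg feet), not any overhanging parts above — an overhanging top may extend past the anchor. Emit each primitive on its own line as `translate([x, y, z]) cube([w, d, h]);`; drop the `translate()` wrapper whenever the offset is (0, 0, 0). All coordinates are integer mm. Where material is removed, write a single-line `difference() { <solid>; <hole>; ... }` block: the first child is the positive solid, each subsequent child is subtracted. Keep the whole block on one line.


difference() { translate([351, 454, 0]) cube([3225, 182, 2644]); translate([1145, 454, 714]) cube([879, 182, 1619]); }


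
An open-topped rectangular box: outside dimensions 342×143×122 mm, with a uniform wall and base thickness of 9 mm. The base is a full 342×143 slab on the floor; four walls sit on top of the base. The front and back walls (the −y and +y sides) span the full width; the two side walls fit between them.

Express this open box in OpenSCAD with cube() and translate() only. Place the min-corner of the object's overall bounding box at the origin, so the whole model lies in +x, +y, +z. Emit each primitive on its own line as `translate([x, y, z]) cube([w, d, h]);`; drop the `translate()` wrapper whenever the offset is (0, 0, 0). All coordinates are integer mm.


cube([342, 143, 9]);
translate([0, 0, 9]) cube([342, 9, 113]);
translate([0, 134, 9]) cube([342, 9, 113]);
translate([0, 9, 9]) cube([9, 125, 113]);
translate([333, 9, 9]) cube([9, 125, 113]);


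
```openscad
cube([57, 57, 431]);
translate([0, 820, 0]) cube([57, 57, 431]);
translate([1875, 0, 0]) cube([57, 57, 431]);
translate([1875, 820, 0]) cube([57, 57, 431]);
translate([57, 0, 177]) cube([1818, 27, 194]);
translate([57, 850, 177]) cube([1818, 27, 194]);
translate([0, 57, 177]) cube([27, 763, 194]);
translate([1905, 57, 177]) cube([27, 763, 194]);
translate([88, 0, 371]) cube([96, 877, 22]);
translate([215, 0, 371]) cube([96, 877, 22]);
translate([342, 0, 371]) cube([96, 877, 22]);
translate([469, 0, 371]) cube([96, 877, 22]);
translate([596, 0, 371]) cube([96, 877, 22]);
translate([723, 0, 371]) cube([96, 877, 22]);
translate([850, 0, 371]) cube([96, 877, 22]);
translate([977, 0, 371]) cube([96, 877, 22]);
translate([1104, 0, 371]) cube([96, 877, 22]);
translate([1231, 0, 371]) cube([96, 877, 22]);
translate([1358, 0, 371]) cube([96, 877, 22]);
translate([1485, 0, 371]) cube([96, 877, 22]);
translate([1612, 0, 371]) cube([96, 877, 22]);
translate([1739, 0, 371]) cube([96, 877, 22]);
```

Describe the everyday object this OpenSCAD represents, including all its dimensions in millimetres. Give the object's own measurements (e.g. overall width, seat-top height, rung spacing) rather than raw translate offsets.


A bed frame 1932 mm long (x) by 877 mm wide (y). Four 57×57 mm corner posts, 431 mm tall, at the corners of the footprint. Four rails of 27 mm thickness and 194 mm height run between adjacent posts with their undersides at z = 177 mm, their outer faces flush with the outside of the frame (the two x-running rails run between the posts' inner faces; the two y-running rails run between the posts' inner faces). 14 slats, each 96 mm wide (x) and 22 mm thick, lie across the top of the two x-running rails, running the full 877 mm width of the frame in y; along x they sit between the end posts with a 31 mm gap after the −x posts and between neighbouring slats, leaving 40 mm before the +x posts.


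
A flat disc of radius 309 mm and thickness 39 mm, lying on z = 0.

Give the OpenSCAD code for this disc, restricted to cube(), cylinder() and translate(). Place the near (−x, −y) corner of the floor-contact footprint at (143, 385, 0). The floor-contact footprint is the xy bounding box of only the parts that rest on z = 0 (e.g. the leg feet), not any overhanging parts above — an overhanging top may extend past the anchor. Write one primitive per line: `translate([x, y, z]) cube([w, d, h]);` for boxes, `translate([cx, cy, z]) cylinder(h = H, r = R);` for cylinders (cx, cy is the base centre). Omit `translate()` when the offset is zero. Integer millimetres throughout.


translate([452, 694, 0]) cylinder(h = 39, r = 309);


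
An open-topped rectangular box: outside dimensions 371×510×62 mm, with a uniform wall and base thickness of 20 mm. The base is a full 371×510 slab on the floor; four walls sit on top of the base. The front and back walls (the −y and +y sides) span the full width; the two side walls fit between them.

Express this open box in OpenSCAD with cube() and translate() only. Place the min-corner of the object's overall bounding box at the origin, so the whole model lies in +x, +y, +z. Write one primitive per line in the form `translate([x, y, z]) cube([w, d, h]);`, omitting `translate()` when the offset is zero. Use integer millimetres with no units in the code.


cube([371, 510, 20]);
translate([0, 0, 20]) cube([371, 20, 42]);
translate([0, 490, 20]) cube([371, 20, 42]);
translate([0, 20, 20]) cube([20, 470, 42]);
translate([351, 20, 20]) cube([20, 470, 42]);


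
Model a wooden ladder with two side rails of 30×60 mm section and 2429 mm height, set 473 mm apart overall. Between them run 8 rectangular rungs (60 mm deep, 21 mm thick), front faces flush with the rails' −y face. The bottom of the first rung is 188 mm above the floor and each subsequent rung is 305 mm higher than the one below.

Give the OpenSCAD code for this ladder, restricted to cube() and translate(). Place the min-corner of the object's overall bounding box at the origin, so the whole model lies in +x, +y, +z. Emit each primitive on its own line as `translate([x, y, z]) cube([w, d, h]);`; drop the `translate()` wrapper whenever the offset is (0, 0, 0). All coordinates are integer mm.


// rung span = 473 - 2*30 = 413
// rung[k] z = 188 + k*305
cube([30, 60, 2429]);
translate([443, 0, 0]) cube([30, 60, 2429]);
translate([30, 0, 188]) cube([413, 60, 21]);
translate([30, 0, 493]) cube([413, 60, 21]);
translate([30, 0, 798]) cube([413, 60, 21]);
translate([30, 0, 1103]) cube([413, 60, 21]);
translate([30, 0, 1408]) cube([413, 60, 21]);
translate([30, 0, 1713]) cube([413, 60, 21]);
translate([30, 0, 2018]) cube([413, 60, 21]);
translate([30, 0, 2323]) cube([413, 60, 21]);


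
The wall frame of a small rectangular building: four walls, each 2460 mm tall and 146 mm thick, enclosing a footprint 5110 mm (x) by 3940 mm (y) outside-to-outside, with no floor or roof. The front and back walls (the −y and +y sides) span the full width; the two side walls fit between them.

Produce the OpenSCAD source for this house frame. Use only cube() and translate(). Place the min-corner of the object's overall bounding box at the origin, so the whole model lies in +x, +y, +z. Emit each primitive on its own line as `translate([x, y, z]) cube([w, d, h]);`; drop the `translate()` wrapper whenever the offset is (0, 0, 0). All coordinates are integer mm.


cube([5110, 146, 2460]);
translate([0, 3794, 0]) cube([5110, 146, 2460]);
translate([0, 146, 0]) cube([146, 3648, 2460]);
translate([4964, 146, 0]) cube([146, 3648, 2460]);
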